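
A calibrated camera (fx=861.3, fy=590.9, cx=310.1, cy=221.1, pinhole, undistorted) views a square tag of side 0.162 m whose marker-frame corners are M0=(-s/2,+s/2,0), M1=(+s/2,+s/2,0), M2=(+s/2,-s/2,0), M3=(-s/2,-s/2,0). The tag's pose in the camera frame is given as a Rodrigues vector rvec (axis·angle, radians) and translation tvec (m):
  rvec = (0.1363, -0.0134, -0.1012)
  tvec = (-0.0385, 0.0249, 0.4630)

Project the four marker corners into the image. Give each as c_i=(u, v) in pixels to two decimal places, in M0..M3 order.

c0=(108.21, 362.07) c1=(401.14, 341.26) c2=(374.81, 138.61) c3=(67.48, 159.97)

Intrinsics K: fx=861.3, fy=590.9, cx=310.1, cy=221.1
Marker side s = 0.162 m; corners in marker frame (Z=0):
  M0 = (-0.0810, +0.0810, 0)
  M1 = (+0.0810, +0.0810, 0)
  M2 = (+0.0810, -0.0810, 0)
  M3 = (-0.0810, -0.0810, 0)
rvec = (0.1363, -0.0134, -0.1012), |rvec| = θ = 0.17029 rad = 9.757°
Rodrigues: sinθ=0.16947, 1−cosθ=0.01446; R = I + sinθ·[k]× + (1−cosθ)·[k]×²:
    [+0.99480 +0.09980 -0.02022]
    [-0.10162 +0.98563 -0.13497]
    [+0.00646 +0.13632 +0.99064]
t = (-0.0385, 0.0249, 0.4630) m
M0: Pc = R·M0+t = (-0.11100, +0.11297, +0.47352); u = 861.3·(-0.11100)/0.47352 + 310.1 = 108.2071, v = 590.9·(+0.11297)/0.47352 + 221.1 = 362.0706
M1: Pc = R·M1+t = (+0.05016, +0.09650, +0.47456); u = 861.3·(+0.05016)/0.47456 + 310.1 = 401.1418, v = 590.9·(+0.09650)/0.47456 + 221.1 = 341.2614
M2: Pc = R·M2+t = (+0.03400, -0.06317, +0.45248); u = 861.3·(+0.03400)/0.45248 + 310.1 = 374.8099, v = 590.9·(-0.06317)/0.45248 + 221.1 = 138.6094
M3: Pc = R·M3+t = (-0.12716, -0.04670, +0.45144); u = 861.3·(-0.12716)/0.45144 + 310.1 = 67.4842, v = 590.9·(-0.04670)/0.45144 + 221.1 = 159.9672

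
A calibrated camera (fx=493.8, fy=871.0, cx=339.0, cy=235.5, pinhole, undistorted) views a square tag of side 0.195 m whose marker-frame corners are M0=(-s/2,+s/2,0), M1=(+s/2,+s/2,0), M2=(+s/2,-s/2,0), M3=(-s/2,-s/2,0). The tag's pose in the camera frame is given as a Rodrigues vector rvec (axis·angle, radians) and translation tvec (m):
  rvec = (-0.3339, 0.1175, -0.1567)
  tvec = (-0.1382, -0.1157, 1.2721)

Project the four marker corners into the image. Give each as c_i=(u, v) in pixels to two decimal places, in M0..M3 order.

Intrinsics K: fx=493.8, fy=871.0, cx=339.0, cy=235.5
Marker side s = 0.195 m; corners in marker frame (Z=0):
  M0 = (-0.0975, +0.0975, 0)
  M1 = (+0.0975, +0.0975, 0)
  M2 = (+0.0975, -0.0975, 0)
  M3 = (-0.0975, -0.0975, 0)
rvec = (-0.3339, 0.1175, -0.1567), |rvec| = θ = 0.38711 rad = 22.179°
Rodrigues: sinθ=0.37751, 1−cosθ=0.07399; R = I + sinθ·[k]× + (1−cosθ)·[k]×²:
    [+0.98106 +0.13344 +0.14042]
    [-0.17219 +0.93282 +0.31653]
    [-0.08875 -0.33471 +0.93813]
t = (-0.1382, -0.1157, 1.2721) m
M0: Pc = R·M0+t = (-0.22084, -0.00796, +1.24812); u = 493.8·(-0.22084)/1.24812 + 339.0 = 251.6269, v = 871.0·(-0.00796)/1.24812 + 235.5 = 229.9442
M1: Pc = R·M1+t = (-0.02954, -0.04154, +1.23081); u = 493.8·(-0.02954)/1.23081 + 339.0 = 327.1501, v = 871.0·(-0.04154)/1.23081 + 235.5 = 206.1050
M2: Pc = R·M2+t = (-0.05556, -0.22344, +1.29608); u = 493.8·(-0.05556)/1.29608 + 339.0 = 317.8329, v = 871.0·(-0.22344)/1.29608 + 235.5 = 85.3435
M3: Pc = R·M3+t = (-0.24686, -0.18986, +1.31339); u = 493.8·(-0.24686)/1.31339 + 339.0 = 246.1856, v = 871.0·(-0.18986)/1.31339 + 235.5 = 109.5892

c0=(251.63, 229.94) c1=(327.15, 206.11) c2=(317.83, 85.34) c3=(246.19, 109.59)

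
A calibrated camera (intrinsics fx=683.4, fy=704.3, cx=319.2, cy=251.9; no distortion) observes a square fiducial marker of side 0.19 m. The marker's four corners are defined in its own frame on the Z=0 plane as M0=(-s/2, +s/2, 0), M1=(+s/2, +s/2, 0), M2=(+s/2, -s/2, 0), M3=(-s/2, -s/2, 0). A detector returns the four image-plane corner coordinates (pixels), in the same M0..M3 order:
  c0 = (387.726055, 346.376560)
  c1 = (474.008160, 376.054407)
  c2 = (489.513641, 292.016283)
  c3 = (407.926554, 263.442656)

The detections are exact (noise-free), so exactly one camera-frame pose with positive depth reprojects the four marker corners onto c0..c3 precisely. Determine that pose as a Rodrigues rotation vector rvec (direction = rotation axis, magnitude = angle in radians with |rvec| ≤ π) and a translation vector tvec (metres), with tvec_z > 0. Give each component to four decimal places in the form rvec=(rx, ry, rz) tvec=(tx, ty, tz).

rvec=(-0.4206, -0.1141, 0.3116) tvec=(0.2571, 0.1371, 1.4527)

Intrinsics K: fx=683.4, fy=704.3, cx=319.2, cy=251.9
Marker side s = 0.19 m; corners in marker frame (Z=0):
  M0 = (-0.0950, +0.0950, 0)
  M1 = (+0.0950, +0.0950, 0)
  M2 = (+0.0950, -0.0950, 0)
  M3 = (-0.0950, -0.0950, 0)
Detected image corners:
  c0 = (387.726055, 346.376560) px
  c1 = (474.008160, 376.054407) px
  c2 = (489.513641, 292.016283) px
  c3 = (407.926554, 263.442656) px
Planar DLT: solve 8×8 A·h = b for H (H[2,2]=1):
  H  [+454.97298 -220.52156 +440.16054]
  H  [+163.05667 +347.44840 +318.37361]
  H  [+0.03081 -0.28785 +1.00000]
B = K⁻¹H; ‖b₁‖=0.688358, ‖b₂‖=0.688358; λ = 2/(‖b₁‖+‖b₂‖) = 1.452733, sign → tz>0 ⇒ λ=+1.452733
r₁ = λ·B[:,0] = (+0.94625,+0.32032,+0.04476); r₂ = λ·B[:,1] = (-0.27346,+0.86623,-0.41817)
r₃ = r₁×r₂ = (-0.17272,+0.38345,+0.90727); SVD([r₁ r₂ r₃]) → R = UVᵀ:
  R  [+0.94625 -0.27346 -0.17272]
  R  [+0.32032 +0.86623 +0.38345]
  R  [+0.04476 -0.41817 +0.90727]
t = (+0.25713, +0.13711, +1.45273) m
tr R = 2.719748; θ = arccos((tr R − 1)/2) = 0.535774 rad = 30.698°
axis k = ((R−Rᵀ)₃₂, (R−Rᵀ)₁₃, (R−Rᵀ)₂₁) / (2 sinθ) = (-0.785125, -0.213002, +0.581558)
rvec = θ·k = (-0.420649, -0.114121, +0.311583)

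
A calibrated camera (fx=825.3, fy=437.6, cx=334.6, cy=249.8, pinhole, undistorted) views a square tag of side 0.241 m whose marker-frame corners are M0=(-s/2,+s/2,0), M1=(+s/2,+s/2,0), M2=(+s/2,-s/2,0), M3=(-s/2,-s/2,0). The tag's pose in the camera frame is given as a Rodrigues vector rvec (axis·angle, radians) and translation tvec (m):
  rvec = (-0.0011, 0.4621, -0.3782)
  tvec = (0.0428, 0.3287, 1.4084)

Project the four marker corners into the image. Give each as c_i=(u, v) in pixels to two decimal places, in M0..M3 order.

Intrinsics K: fx=825.3, fy=437.6, cx=334.6, cy=249.8
Marker side s = 0.241 m; corners in marker frame (Z=0):
  M0 = (-0.1205, +0.1205, 0)
  M1 = (+0.1205, +0.1205, 0)
  M2 = (+0.1205, -0.1205, 0)
  M3 = (-0.1205, -0.1205, 0)
rvec = (-0.0011, 0.4621, -0.3782), |rvec| = θ = 0.59714 rad = 34.213°
Rodrigues: sinθ=0.56228, 1−cosθ=0.17305; R = I + sinθ·[k]× + (1−cosθ)·[k]×²:
    [+0.82695 +0.35587 +0.43533]
    [-0.35637 +0.93058 -0.08378]
    [-0.43492 -0.08585 +0.89637]
t = (0.0428, 0.3287, 1.4084) m
M0: Pc = R·M0+t = (-0.01396, +0.48378, +1.45046); u = 825.3·(-0.01396)/1.45046 + 334.6 = 326.6543, v = 437.6·(+0.48378)/1.45046 + 249.8 = 395.7541
M1: Pc = R·M1+t = (+0.18533, +0.39789, +1.34565); u = 825.3·(+0.18533)/1.34565 + 334.6 = 448.2651, v = 437.6·(+0.39789)/1.34565 + 249.8 = 379.1935
M2: Pc = R·M2+t = (+0.09956, +0.17362, +1.36634); u = 825.3·(+0.09956)/1.36634 + 334.6 = 394.7393, v = 437.6·(+0.17362)/1.36634 + 249.8 = 305.4065
M3: Pc = R·M3+t = (-0.09973, +0.25951, +1.47115); u = 825.3·(-0.09973)/1.47115 + 334.6 = 278.6525, v = 437.6·(+0.25951)/1.47115 + 249.8 = 326.9914

c0=(326.65, 395.75) c1=(448.27, 379.19) c2=(394.74, 305.41) c3=(278.65, 326.99)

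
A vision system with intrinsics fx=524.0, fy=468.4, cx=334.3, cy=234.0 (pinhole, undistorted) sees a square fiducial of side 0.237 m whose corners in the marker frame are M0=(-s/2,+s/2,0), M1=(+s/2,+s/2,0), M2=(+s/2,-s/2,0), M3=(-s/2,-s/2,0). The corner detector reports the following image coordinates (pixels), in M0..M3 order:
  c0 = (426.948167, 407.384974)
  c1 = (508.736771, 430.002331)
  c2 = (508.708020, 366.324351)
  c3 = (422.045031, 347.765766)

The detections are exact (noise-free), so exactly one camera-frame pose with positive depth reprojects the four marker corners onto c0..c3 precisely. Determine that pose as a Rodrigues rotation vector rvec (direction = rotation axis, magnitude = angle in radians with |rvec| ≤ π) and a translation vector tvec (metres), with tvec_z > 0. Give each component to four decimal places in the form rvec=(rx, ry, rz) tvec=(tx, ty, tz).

Intrinsics K: fx=524.0, fy=468.4, cx=334.3, cy=234.0
Marker side s = 0.237 m; corners in marker frame (Z=0):
  M0 = (-0.1185, +0.1185, 0)
  M1 = (+0.1185, +0.1185, 0)
  M2 = (+0.1185, -0.1185, 0)
  M3 = (-0.1185, -0.1185, 0)
Detected image corners:
  c0 = (426.948167, 407.384974) px
  c1 = (508.736771, 430.002331) px
  c2 = (508.708020, 366.324351) px
  c3 = (422.045031, 347.765766) px
Planar DLT: solve 8×8 A·h = b for H (H[2,2]=1):
  H  [+185.74421 +129.74557 +464.83576]
  H  [-53.62666 +358.58689 +388.35744]
  H  [-0.36289 +0.25481 +1.00000]
B = K⁻¹H; ‖b₁‖=0.692486, ‖b₂‖=0.692486; λ = 2/(‖b₁‖+‖b₂‖) = 1.444073, sign → tz>0 ⇒ λ=+1.444073
r₁ = λ·B[:,0] = (+0.84621,+0.09647,-0.52404); r₂ = λ·B[:,1] = (+0.12280,+0.92169,+0.36797)
r₃ = r₁×r₂ = (+0.51850,-0.37574,+0.76810); SVD([r₁ r₂ r₃]) → R = UVᵀ:
  R  [+0.84621 +0.12280 +0.51850]
  R  [+0.09647 +0.92169 -0.37574]
  R  [-0.52404 +0.36797 +0.76810]
t = (+0.35974, +0.47588, +1.44407) m
tr R = 2.536006; θ = arccos((tr R − 1)/2) = 0.695079 rad = 39.825°
axis k = ((R−Rᵀ)₃₂, (R−Rᵀ)₁₃, (R−Rᵀ)₂₁) / (2 sinθ) = (+0.580615, +0.813919, -0.020563)
rvec = θ·k = (+0.403573, +0.565738, -0.014293)

rvec=(0.4036, 0.5657, -0.0143) tvec=(0.3597, 0.4759, 1.4441)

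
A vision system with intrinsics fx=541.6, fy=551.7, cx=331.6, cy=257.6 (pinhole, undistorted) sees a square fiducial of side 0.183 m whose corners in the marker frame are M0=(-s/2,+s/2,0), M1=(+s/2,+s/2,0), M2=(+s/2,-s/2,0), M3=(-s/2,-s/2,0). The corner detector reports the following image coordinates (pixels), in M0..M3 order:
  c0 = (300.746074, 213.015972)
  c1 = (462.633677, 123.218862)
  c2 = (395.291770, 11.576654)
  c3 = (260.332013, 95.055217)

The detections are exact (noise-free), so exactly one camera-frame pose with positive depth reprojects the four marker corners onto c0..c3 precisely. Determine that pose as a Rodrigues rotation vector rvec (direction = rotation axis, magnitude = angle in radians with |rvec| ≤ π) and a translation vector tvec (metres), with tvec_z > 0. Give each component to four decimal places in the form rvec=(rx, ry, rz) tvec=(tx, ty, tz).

rvec=(-0.4860, 0.3293, -0.4069) tvec=(0.0203, -0.1605, 0.5902)

Intrinsics K: fx=541.6, fy=551.7, cx=331.6, cy=257.6
Marker side s = 0.183 m; corners in marker frame (Z=0):
  M0 = (-0.0915, +0.0915, 0)
  M1 = (+0.0915, +0.0915, 0)
  M2 = (+0.0915, -0.0915, 0)
  M3 = (-0.0915, -0.0915, 0)
Detected image corners:
  c0 = (300.746074, 213.015972) px
  c1 = (462.633677, 123.218862) px
  c2 = (395.291770, 11.576654) px
  c3 = (260.332013, 95.055217) px
Planar DLT: solve 8×8 A·h = b for H (H[2,2]=1):
  H  [+680.65051 -14.42079 +350.23657]
  H  [-510.95095 +532.23641 +107.57138]
  H  [-0.35121 -0.86391 +1.00000]
B = K⁻¹H; ‖b₁‖=1.694207, ‖b₂‖=1.694207; λ = 2/(‖b₁‖+‖b₂‖) = 0.590247, sign → tz>0 ⇒ λ=+0.590247
r₁ = λ·B[:,0] = (+0.86871,-0.44986,-0.20730); r₂ = λ·B[:,1] = (+0.29649,+0.80751,-0.50992)
r₃ = r₁×r₂ = (+0.39679,+0.38151,+0.83487); SVD([r₁ r₂ r₃]) → R = UVᵀ:
  R  [+0.86871 +0.29649 +0.39679]
  R  [-0.44986 +0.80751 +0.38151]
  R  [-0.20730 -0.50992 +0.83487]
t = (+0.02031, -0.16051, +0.59025) m
tr R = 2.511094; θ = arccos((tr R − 1)/2) = 0.714307 rad = 40.927°
axis k = ((R−Rᵀ)₃₂, (R−Rᵀ)₁₃, (R−Rᵀ)₂₁) / (2 sinθ) = (-0.680380, +0.461070, -0.569646)
rvec = θ·k = (-0.486001, +0.329346, -0.406903)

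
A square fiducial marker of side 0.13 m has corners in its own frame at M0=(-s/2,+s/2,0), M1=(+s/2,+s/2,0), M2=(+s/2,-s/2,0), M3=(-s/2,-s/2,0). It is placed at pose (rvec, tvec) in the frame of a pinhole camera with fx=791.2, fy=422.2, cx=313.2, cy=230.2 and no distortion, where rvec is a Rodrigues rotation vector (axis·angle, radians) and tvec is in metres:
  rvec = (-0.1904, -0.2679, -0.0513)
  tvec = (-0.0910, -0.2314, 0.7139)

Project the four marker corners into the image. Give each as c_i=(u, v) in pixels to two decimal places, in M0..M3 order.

Intrinsics K: fx=791.2, fy=422.2, cx=313.2, cy=230.2
Marker side s = 0.13 m; corners in marker frame (Z=0):
  M0 = (-0.0650, +0.0650, 0)
  M1 = (+0.0650, +0.0650, 0)
  M2 = (+0.0650, -0.0650, 0)
  M3 = (-0.0650, -0.0650, 0)
rvec = (-0.1904, -0.2679, -0.0513), |rvec| = θ = 0.33265 rad = 19.059°
Rodrigues: sinθ=0.32655, 1−cosθ=0.05482; R = I + sinθ·[k]× + (1−cosθ)·[k]×²:
    [+0.96314 +0.07563 -0.25815]
    [-0.02509 +0.98074 +0.19372]
    [+0.26783 -0.18010 +0.94648]
t = (-0.0910, -0.2314, 0.7139) m
M0: Pc = R·M0+t = (-0.14869, -0.16602, +0.68478); u = 791.2·(-0.14869)/0.68478 + 313.2 = 141.4057, v = 422.2·(-0.16602)/0.68478 + 230.2 = 127.8406
M1: Pc = R·M1+t = (-0.02348, -0.16928, +0.71960); u = 791.2·(-0.02348)/0.71960 + 313.2 = 287.3839, v = 422.2·(-0.16928)/0.71960 + 230.2 = 130.8795
M2: Pc = R·M2+t = (-0.03331, -0.29678, +0.74302); u = 791.2·(-0.03331)/0.74302 + 313.2 = 277.7280, v = 422.2·(-0.29678)/0.74302 + 230.2 = 61.5628
M3: Pc = R·M3+t = (-0.15852, -0.29352, +0.70820); u = 791.2·(-0.15852)/0.70820 + 313.2 = 136.1011, v = 422.2·(-0.29352)/0.70820 + 230.2 = 55.2165

c0=(141.41, 127.84) c1=(287.38, 130.88) c2=(277.73, 61.56) c3=(136.10, 55.22)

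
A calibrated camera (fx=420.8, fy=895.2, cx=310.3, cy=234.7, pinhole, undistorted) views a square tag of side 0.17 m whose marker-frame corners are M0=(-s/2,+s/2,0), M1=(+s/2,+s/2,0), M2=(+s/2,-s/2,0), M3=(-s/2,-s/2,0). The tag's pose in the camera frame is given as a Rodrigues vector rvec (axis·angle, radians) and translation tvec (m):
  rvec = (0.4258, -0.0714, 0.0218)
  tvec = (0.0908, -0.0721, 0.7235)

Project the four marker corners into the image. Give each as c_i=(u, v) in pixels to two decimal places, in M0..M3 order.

c0=(311.96, 240.38) c1=(405.21, 241.51) c2=(418.50, 42.75) c3=(315.91, 37.85)

Intrinsics K: fx=420.8, fy=895.2, cx=310.3, cy=234.7
Marker side s = 0.17 m; corners in marker frame (Z=0):
  M0 = (-0.0850, +0.0850, 0)
  M1 = (+0.0850, +0.0850, 0)
  M2 = (+0.0850, -0.0850, 0)
  M3 = (-0.0850, -0.0850, 0)
rvec = (0.4258, -0.0714, 0.0218), |rvec| = θ = 0.43229 rad = 24.769°
Rodrigues: sinθ=0.41896, 1−cosθ=0.09199; R = I + sinθ·[k]× + (1−cosθ)·[k]×²:
    [+0.99726 -0.03609 -0.06463]
    [+0.00616 +0.91052 -0.41343]
    [+0.07377 +0.41189 +0.90824]
t = (0.0908, -0.0721, 0.7235) m
M0: Pc = R·M0+t = (+0.00297, +0.00477, +0.75224); u = 420.8·(+0.00297)/0.75224 + 310.3 = 311.9588, v = 895.2·(+0.00477)/0.75224 + 234.7 = 240.3767
M1: Pc = R·M1+t = (+0.17250, +0.00582, +0.76478); u = 420.8·(+0.17250)/0.76478 + 310.3 = 405.2128, v = 895.2·(+0.00582)/0.76478 + 234.7 = 241.5097
M2: Pc = R·M2+t = (+0.17863, -0.14897, +0.69476); u = 420.8·(+0.17863)/0.69476 + 310.3 = 418.4950, v = 895.2·(-0.14897)/0.69476 + 234.7 = 42.7513
M3: Pc = R·M3+t = (+0.00910, -0.15002, +0.68222); u = 420.8·(+0.00910)/0.68222 + 310.3 = 315.9137, v = 895.2·(-0.15002)/0.68222 + 234.7 = 37.8485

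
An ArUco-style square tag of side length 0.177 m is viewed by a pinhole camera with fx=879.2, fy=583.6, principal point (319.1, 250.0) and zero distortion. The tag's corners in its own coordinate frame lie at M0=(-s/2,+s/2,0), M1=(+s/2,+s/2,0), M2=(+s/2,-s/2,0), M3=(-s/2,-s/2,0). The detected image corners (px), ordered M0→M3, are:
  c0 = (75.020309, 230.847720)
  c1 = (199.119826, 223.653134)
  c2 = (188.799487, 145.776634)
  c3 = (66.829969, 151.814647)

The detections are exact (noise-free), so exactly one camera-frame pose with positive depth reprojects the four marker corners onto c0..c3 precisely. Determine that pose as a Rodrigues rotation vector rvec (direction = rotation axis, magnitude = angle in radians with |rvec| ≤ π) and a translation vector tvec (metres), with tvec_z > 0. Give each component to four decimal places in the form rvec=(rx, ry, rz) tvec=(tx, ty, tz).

rvec=(-0.1375, -0.0892, -0.0987) tvec=(-0.2711, -0.1367, 1.2794)

Intrinsics K: fx=879.2, fy=583.6, cx=319.1, cy=250.0
Marker side s = 0.177 m; corners in marker frame (Z=0):
  M0 = (-0.0885, +0.0885, 0)
  M1 = (+0.0885, +0.0885, 0)
  M2 = (+0.0885, -0.0885, 0)
  M3 = (-0.0885, -0.0885, 0)
Detected image corners:
  c0 = (75.020309, 230.847720) px
  c1 = (199.119826, 223.653134) px
  c2 = (188.799487, 145.776634) px
  c3 = (66.829969, 151.814647) px
Planar DLT: solve 8×8 A·h = b for H (H[2,2]=1):
  H  [+704.93091 +38.63279 +132.80600]
  H  [-23.33018 +423.78079 +187.64217]
  H  [+0.07457 -0.10342 +1.00000]
B = K⁻¹H; ‖b₁‖=0.781619, ‖b₂‖=0.781619; λ = 2/(‖b₁‖+‖b₂‖) = 1.279395, sign → tz>0 ⇒ λ=+1.279395
r₁ = λ·B[:,0] = (+0.99118,-0.09201,+0.09540); r₂ = λ·B[:,1] = (+0.10424,+0.98571,-0.13231)
r₃ = r₁×r₂ = (-0.08186,+0.14109,+0.98661); SVD([r₁ r₂ r₃]) → R = UVᵀ:
  R  [+0.99118 +0.10424 -0.08186]
  R  [-0.09201 +0.98571 +0.14109]
  R  [+0.09540 -0.13231 +0.98661]
t = (-0.27109, -0.13670, +1.27940) m
tr R = 2.963495; θ = arccos((tr R − 1)/2) = 0.191353 rad = 10.964°
axis k = ((R−Rᵀ)₃₂, (R−Rᵀ)₁₃, (R−Rᵀ)₂₁) / (2 sinθ) = (-0.718771, -0.466017, -0.515943)
rvec = θ·k = (-0.137539, -0.089174, -0.098727)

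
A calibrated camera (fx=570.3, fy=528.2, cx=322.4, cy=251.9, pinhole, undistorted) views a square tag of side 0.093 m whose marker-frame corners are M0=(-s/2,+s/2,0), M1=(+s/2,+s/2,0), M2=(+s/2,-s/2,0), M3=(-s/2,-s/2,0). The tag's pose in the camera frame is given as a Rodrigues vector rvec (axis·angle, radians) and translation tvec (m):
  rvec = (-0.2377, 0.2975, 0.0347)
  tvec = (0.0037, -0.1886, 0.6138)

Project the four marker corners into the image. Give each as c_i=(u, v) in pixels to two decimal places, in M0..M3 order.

Intrinsics K: fx=570.3, fy=528.2, cx=322.4, cy=251.9
Marker side s = 0.093 m; corners in marker frame (Z=0):
  M0 = (-0.0465, +0.0465, 0)
  M1 = (+0.0465, +0.0465, 0)
  M2 = (+0.0465, -0.0465, 0)
  M3 = (-0.0465, -0.0465, 0)
rvec = (-0.2377, 0.2975, 0.0347), |rvec| = θ = 0.38238 rad = 21.909°
Rodrigues: sinθ=0.37313, 1−cosθ=0.07222; R = I + sinθ·[k]× + (1−cosθ)·[k]×²:
    [+0.95569 -0.06879 +0.28623]
    [-0.00107 +0.97150 +0.23705]
    [-0.29438 -0.22685 +0.92838]
t = (0.0037, -0.1886, 0.6138) m
M0: Pc = R·M0+t = (-0.04394, -0.14338, +0.61694); u = 570.3·(-0.04394)/0.61694 + 322.4 = 281.7834, v = 528.2·(-0.14338)/0.61694 + 251.9 = 129.1473
M1: Pc = R·M1+t = (+0.04494, -0.14348, +0.58956); u = 570.3·(+0.04494)/0.58956 + 322.4 = 365.8724, v = 528.2·(-0.14348)/0.58956 + 251.9 = 123.3581
M2: Pc = R·M2+t = (+0.05134, -0.23382, +0.61066); u = 570.3·(+0.05134)/0.61066 + 322.4 = 370.3452, v = 528.2·(-0.23382)/0.61066 + 251.9 = 49.6500
M3: Pc = R·M3+t = (-0.03754, -0.23372, +0.63804); u = 570.3·(-0.03754)/0.63804 + 322.4 = 288.8447, v = 528.2·(-0.23372)/0.63804 + 251.9 = 58.4105

c0=(281.78, 129.15) c1=(365.87, 123.36) c2=(370.35, 49.65) c3=(288.84, 58.41)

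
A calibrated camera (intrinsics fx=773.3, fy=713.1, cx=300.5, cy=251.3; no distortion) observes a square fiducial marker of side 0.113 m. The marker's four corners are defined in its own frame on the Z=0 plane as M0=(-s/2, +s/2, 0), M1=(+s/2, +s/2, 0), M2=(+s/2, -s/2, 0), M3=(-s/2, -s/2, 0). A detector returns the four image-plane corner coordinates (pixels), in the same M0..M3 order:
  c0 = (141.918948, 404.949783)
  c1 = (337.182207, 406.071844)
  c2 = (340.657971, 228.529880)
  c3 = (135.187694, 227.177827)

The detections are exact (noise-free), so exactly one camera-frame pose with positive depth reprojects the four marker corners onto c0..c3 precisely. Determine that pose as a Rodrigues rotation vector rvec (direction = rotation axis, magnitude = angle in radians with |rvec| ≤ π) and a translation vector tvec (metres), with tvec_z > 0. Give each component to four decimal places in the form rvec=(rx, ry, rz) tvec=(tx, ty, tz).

Intrinsics K: fx=773.3, fy=713.1, cx=300.5, cy=251.3
Marker side s = 0.113 m; corners in marker frame (Z=0):
  M0 = (-0.0565, +0.0565, 0)
  M1 = (+0.0565, +0.0565, 0)
  M2 = (+0.0565, -0.0565, 0)
  M3 = (-0.0565, -0.0565, 0)
Detected image corners:
  c0 = (141.918948, 404.949783) px
  c1 = (337.182207, 406.071844) px
  c2 = (340.657971, 228.529880) px
  c3 = (135.187694, 227.177827) px
Planar DLT: solve 8×8 A·h = b for H (H[2,2]=1):
  H  [+1773.99284 +121.99266 +238.80451]
  H  [+13.55562 +1714.92757 +318.94482]
  H  [+0.00832 +0.45074 +1.00000]
B = K⁻¹H; ‖b₁‖=2.290894, ‖b₂‖=2.290894; λ = 2/(‖b₁‖+‖b₂‖) = 0.436511, sign → tz>0 ⇒ λ=+0.436511
r₁ = λ·B[:,0] = (+0.99997,+0.00702,+0.00363); r₂ = λ·B[:,1] = (-0.00760,+0.98042,+0.19675)
r₃ = r₁×r₂ = (-0.00218,-0.19678,+0.98045); SVD([r₁ r₂ r₃]) → R = UVᵀ:
  R  [+0.99997 -0.00760 -0.00218]
  R  [+0.00702 +0.98042 -0.19678]
  R  [+0.00363 +0.19675 +0.98045]
t = (-0.03483, +0.04141, +0.43651) m
tr R = 2.960838; θ = arccos((tr R − 1)/2) = 0.198218 rad = 11.357°
axis k = ((R−Rᵀ)₃₂, (R−Rᵀ)₁₃, (R−Rᵀ)₂₁) / (2 sinθ) = (+0.999202, -0.014751, +0.037106)
rvec = θ·k = (+0.198060, -0.002924, +0.007355)

rvec=(0.1981, -0.0029, 0.0074) tvec=(-0.0348, 0.0414, 0.4365)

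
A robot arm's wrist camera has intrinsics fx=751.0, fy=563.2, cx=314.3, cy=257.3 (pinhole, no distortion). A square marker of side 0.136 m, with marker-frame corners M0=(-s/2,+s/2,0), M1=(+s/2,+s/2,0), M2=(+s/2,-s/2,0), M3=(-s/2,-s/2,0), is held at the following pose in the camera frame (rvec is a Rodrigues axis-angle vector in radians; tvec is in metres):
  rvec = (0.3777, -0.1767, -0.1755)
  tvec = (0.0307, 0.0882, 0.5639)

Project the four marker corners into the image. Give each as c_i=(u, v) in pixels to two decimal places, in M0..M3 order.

Intrinsics K: fx=751.0, fy=563.2, cx=314.3, cy=257.3
Marker side s = 0.136 m; corners in marker frame (Z=0):
  M0 = (-0.0680, +0.0680, 0)
  M1 = (+0.0680, +0.0680, 0)
  M2 = (+0.0680, -0.0680, 0)
  M3 = (-0.0680, -0.0680, 0)
rvec = (0.3777, -0.1767, -0.1755), |rvec| = θ = 0.45242 rad = 25.922°
Rodrigues: sinθ=0.43714, 1−cosθ=0.10061; R = I + sinθ·[k]× + (1−cosθ)·[k]×²:
    [+0.96951 +0.13677 -0.20332]
    [-0.20238 +0.91474 -0.34970]
    [+0.13815 +0.38019 +0.91453]
t = (0.0307, 0.0882, 0.5639) m
M0: Pc = R·M0+t = (-0.02593, +0.16416, +0.58036); u = 751.0·(-0.02593)/0.58036 + 314.3 = 280.7503, v = 563.2·(+0.16416)/0.58036 + 257.3 = 416.6105
M1: Pc = R·M1+t = (+0.10593, +0.13664, +0.59915); u = 751.0·(+0.10593)/0.59915 + 314.3 = 447.0743, v = 563.2·(+0.13664)/0.59915 + 257.3 = 385.7425
M2: Pc = R·M2+t = (+0.08733, +0.01224, +0.54744); u = 751.0·(+0.08733)/0.54744 + 314.3 = 434.0978, v = 563.2·(+0.01224)/0.54744 + 257.3 = 269.8881
M3: Pc = R·M3+t = (-0.04453, +0.03976, +0.52865); u = 751.0·(-0.04453)/0.52865 + 314.3 = 251.0449, v = 563.2·(+0.03976)/0.52865 + 257.3 = 299.6576

c0=(280.75, 416.61) c1=(447.07, 385.74) c2=(434.10, 269.89) c3=(251.04, 299.66)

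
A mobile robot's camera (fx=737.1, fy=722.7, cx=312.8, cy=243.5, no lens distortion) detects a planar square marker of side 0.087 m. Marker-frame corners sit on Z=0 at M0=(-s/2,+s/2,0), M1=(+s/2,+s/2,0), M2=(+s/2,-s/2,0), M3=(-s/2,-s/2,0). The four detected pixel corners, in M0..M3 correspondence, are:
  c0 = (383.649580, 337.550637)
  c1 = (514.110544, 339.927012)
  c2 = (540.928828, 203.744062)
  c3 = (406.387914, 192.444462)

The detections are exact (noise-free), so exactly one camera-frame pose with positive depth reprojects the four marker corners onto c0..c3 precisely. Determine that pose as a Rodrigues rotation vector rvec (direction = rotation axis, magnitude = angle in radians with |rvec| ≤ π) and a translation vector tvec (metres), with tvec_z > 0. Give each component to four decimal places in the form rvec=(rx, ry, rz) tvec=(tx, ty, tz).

Intrinsics K: fx=737.1, fy=722.7, cx=312.8, cy=243.5
Marker side s = 0.087 m; corners in marker frame (Z=0):
  M0 = (-0.0435, +0.0435, 0)
  M1 = (+0.0435, +0.0435, 0)
  M2 = (+0.0435, -0.0435, 0)
  M3 = (-0.0435, -0.0435, 0)
Detected image corners:
  c0 = (383.649580, 337.550637) px
  c1 = (514.110544, 339.927012) px
  c2 = (540.928828, 203.744062) px
  c3 = (406.387914, 192.444462) px
Planar DLT: solve 8×8 A·h = b for H (H[2,2]=1):
  H  [+1847.99008 -61.40364 +463.04092]
  H  [+266.91698 +1745.44987 +270.00782]
  H  [+0.70563 +0.48589 +1.00000]
B = K⁻¹H; ‖b₁‖=2.321423, ‖b₂‖=2.321423; λ = 2/(‖b₁‖+‖b₂‖) = 0.430770, sign → tz>0 ⇒ λ=+0.430770
r₁ = λ·B[:,0] = (+0.95100,+0.05668,+0.30397); r₂ = λ·B[:,1] = (-0.12471,+0.96987,+0.20931)
r₃ = r₁×r₂ = (-0.28294,-0.23695,+0.92941); SVD([r₁ r₂ r₃]) → R = UVᵀ:
  R  [+0.95100 -0.12471 -0.28294]
  R  [+0.05668 +0.96987 -0.23695]
  R  [+0.30397 +0.20931 +0.92941]
t = (+0.08780, +0.01580, +0.43077) m
tr R = 2.850268; θ = arccos((tr R − 1)/2) = 0.389408 rad = 22.311°
axis k = ((R−Rᵀ)₃₂, (R−Rᵀ)₁₃, (R−Rᵀ)₂₁) / (2 sinθ) = (+0.587739, -0.772976, +0.238896)
rvec = θ·k = (+0.228871, -0.301003, +0.093028)

rvec=(0.2289, -0.3010, 0.0930) tvec=(0.0878, 0.0158, 0.4308)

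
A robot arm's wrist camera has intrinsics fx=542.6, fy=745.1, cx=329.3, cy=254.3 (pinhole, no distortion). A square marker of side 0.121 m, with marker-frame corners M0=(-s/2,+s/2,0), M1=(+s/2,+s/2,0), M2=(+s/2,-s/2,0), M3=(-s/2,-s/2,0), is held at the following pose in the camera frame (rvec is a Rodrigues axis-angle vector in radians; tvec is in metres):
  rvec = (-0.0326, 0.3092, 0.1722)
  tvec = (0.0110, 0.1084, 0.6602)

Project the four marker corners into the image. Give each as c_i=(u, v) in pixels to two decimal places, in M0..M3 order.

Intrinsics K: fx=542.6, fy=745.1, cx=329.3, cy=254.3
Marker side s = 0.121 m; corners in marker frame (Z=0):
  M0 = (-0.0605, +0.0605, 0)
  M1 = (+0.0605, +0.0605, 0)
  M2 = (+0.0605, -0.0605, 0)
  M3 = (-0.0605, -0.0605, 0)
rvec = (-0.0326, 0.3092, 0.1722), |rvec| = θ = 0.35542 rad = 20.364°
Rodrigues: sinθ=0.34798, 1−cosθ=0.06250; R = I + sinθ·[k]× + (1−cosθ)·[k]×²:
    [+0.93803 -0.17358 +0.29995]
    [+0.16361 +0.98480 +0.05826]
    [-0.30551 -0.00557 +0.95217]
t = (0.0110, 0.1084, 0.6602) m
M0: Pc = R·M0+t = (-0.05625, +0.15808, +0.67835); u = 542.6·(-0.05625)/0.67835 + 329.3 = 284.3043, v = 745.1·(+0.15808)/0.67835 + 254.3 = 427.9386
M1: Pc = R·M1+t = (+0.05725, +0.17788, +0.64138); u = 542.6·(+0.05725)/0.64138 + 329.3 = 377.7319, v = 745.1·(+0.17788)/0.64138 + 254.3 = 460.9447
M2: Pc = R·M2+t = (+0.07825, +0.05872, +0.64205); u = 542.6·(+0.07825)/0.64205 + 329.3 = 395.4312, v = 745.1·(+0.05872)/0.64205 + 254.3 = 322.4417
M3: Pc = R·M3+t = (-0.03525, +0.03892, +0.67902); u = 542.6·(-0.03525)/0.67902 + 329.3 = 301.1329, v = 745.1·(+0.03892)/0.67902 + 254.3 = 297.0086

c0=(284.30, 427.94) c1=(377.73, 460.94) c2=(395.43, 322.44) c3=(301.13, 297.01)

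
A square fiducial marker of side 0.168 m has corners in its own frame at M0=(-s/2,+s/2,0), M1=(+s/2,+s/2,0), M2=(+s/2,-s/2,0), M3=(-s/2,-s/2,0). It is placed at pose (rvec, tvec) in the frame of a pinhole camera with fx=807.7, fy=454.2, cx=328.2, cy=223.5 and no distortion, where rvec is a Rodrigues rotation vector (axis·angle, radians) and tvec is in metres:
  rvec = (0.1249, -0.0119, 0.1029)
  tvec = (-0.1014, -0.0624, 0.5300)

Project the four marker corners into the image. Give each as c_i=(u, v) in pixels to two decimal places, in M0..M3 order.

c0=(37.98, 233.58) c1=(288.68, 247.84) c2=(313.97, 104.31) c3=(53.37, 88.62)

Intrinsics K: fx=807.7, fy=454.2, cx=328.2, cy=223.5
Marker side s = 0.168 m; corners in marker frame (Z=0):
  M0 = (-0.0840, +0.0840, 0)
  M1 = (+0.0840, +0.0840, 0)
  M2 = (+0.0840, -0.0840, 0)
  M3 = (-0.0840, -0.0840, 0)
rvec = (0.1249, -0.0119, 0.1029), |rvec| = θ = 0.16227 rad = 9.297°
Rodrigues: sinθ=0.16155, 1−cosθ=0.01314; R = I + sinθ·[k]× + (1−cosθ)·[k]×²:
    [+0.99465 -0.10319 -0.00544]
    [+0.10171 +0.98693 -0.12496]
    [+0.01826 +0.12374 +0.99215]
t = (-0.1014, -0.0624, 0.5300) m
M0: Pc = R·M0+t = (-0.19362, +0.01196, +0.53886); u = 807.7·(-0.19362)/0.53886 + 328.2 = 37.9847, v = 454.2·(+0.01196)/0.53886 + 223.5 = 233.5802
M1: Pc = R·M1+t = (-0.02652, +0.02905, +0.54193); u = 807.7·(-0.02652)/0.54193 + 328.2 = 288.6775, v = 454.2·(+0.02905)/0.54193 + 223.5 = 247.8439
M2: Pc = R·M2+t = (-0.00918, -0.13676, +0.52114); u = 807.7·(-0.00918)/0.52114 + 328.2 = 313.9696, v = 454.2·(-0.13676)/0.52114 + 223.5 = 104.3074
M3: Pc = R·M3+t = (-0.17628, -0.15385, +0.51807); u = 807.7·(-0.17628)/0.51807 + 328.2 = 53.3670, v = 454.2·(-0.15385)/0.51807 + 223.5 = 88.6214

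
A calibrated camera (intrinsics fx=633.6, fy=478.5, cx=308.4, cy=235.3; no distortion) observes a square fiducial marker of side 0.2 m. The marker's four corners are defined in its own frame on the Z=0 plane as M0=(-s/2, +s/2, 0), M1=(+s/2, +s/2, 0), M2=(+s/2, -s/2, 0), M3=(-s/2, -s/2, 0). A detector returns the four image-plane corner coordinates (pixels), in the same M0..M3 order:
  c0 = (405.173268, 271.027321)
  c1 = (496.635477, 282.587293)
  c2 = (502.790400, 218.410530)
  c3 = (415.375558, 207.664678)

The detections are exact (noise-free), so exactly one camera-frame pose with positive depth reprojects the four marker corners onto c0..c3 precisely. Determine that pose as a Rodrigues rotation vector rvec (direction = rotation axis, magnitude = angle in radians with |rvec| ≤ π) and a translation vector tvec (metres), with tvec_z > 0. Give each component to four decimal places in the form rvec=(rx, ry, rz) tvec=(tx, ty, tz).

rvec=(-0.3298, 0.0064, 0.1682) tvec=(0.3259, 0.0261, 1.4087)

Intrinsics K: fx=633.6, fy=478.5, cx=308.4, cy=235.3
Marker side s = 0.2 m; corners in marker frame (Z=0):
  M0 = (-0.1000, +0.1000, 0)
  M1 = (+0.1000, +0.1000, 0)
  M2 = (+0.1000, -0.1000, 0)
  M3 = (-0.1000, -0.1000, 0)
Detected image corners:
  c0 = (405.173268, 271.027321) px
  c1 = (496.635477, 282.587293) px
  c2 = (502.790400, 218.410530) px
  c3 = (415.375558, 207.664678) px
Planar DLT: solve 8×8 A·h = b for H (H[2,2]=1):
  H  [+436.09687 -144.85998 +454.98031]
  H  [+49.86966 +262.89140 +244.18073]
  H  [-0.02388 -0.22845 +1.00000]
B = K⁻¹H; ‖b₁‖=0.709850, ‖b₂‖=0.709850; λ = 2/(‖b₁‖+‖b₂‖) = 1.408748, sign → tz>0 ⇒ λ=+1.408748
r₁ = λ·B[:,0] = (+0.98599,+0.16336,-0.03364); r₂ = λ·B[:,1] = (-0.16544,+0.93223,-0.32183)
r₃ = r₁×r₂ = (-0.02122,+0.32288,+0.94620); SVD([r₁ r₂ r₃]) → R = UVᵀ:
  R  [+0.98599 -0.16544 -0.02122]
  R  [+0.16336 +0.93223 +0.32288]
  R  [-0.03364 -0.32183 +0.94620]
t = (+0.32591, +0.02615, +1.40875) m
tr R = 2.864426; θ = arccos((tr R − 1)/2) = 0.370316 rad = 21.218°
axis k = ((R−Rᵀ)₃₂, (R−Rᵀ)₁₃, (R−Rᵀ)₂₁) / (2 sinθ) = (-0.890707, +0.017164, +0.454254)
rvec = θ·k = (-0.329843, +0.006356, +0.168217)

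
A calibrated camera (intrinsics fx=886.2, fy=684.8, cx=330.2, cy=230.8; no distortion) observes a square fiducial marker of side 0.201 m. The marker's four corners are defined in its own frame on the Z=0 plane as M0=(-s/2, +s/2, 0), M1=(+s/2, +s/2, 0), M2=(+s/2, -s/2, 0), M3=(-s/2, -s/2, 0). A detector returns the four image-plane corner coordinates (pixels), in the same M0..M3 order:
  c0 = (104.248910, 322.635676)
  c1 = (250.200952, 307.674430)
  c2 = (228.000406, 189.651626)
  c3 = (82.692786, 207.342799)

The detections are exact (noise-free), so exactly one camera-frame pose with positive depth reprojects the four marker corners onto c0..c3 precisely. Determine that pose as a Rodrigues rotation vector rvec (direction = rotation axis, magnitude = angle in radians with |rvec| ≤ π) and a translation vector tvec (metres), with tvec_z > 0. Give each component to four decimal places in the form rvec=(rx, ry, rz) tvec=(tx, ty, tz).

Intrinsics K: fx=886.2, fy=684.8, cx=330.2, cy=230.8
Marker side s = 0.201 m; corners in marker frame (Z=0):
  M0 = (-0.1005, +0.1005, 0)
  M1 = (+0.1005, +0.1005, 0)
  M2 = (+0.1005, -0.1005, 0)
  M3 = (-0.1005, -0.1005, 0)
Detected image corners:
  c0 = (104.248910, 322.635676) px
  c1 = (250.200952, 307.674430) px
  c2 = (228.000406, 189.651626) px
  c3 = (82.692786, 207.342799) px
Planar DLT: solve 8×8 A·h = b for H (H[2,2]=1):
  H  [+705.06309 +108.09169 +165.42438]
  H  [-111.28785 +579.16926 +256.89618]
  H  [-0.11704 -0.00443 +1.00000]
B = K⁻¹H; ‖b₁‖=0.856226, ‖b₂‖=0.856226; λ = 2/(‖b₁‖+‖b₂‖) = 1.167916, sign → tz>0 ⇒ λ=+1.167916
r₁ = λ·B[:,0] = (+0.98013,-0.14373,-0.13670); r₂ = λ·B[:,1] = (+0.14438,+0.98951,-0.00518)
r₃ = r₁×r₂ = (+0.13601,-0.01466,+0.99060); SVD([r₁ r₂ r₃]) → R = UVᵀ:
  R  [+0.98013 +0.14438 +0.13601]
  R  [-0.14373 +0.98951 -0.01466]
  R  [-0.13670 -0.00518 +0.99060]
t = (-0.21716, +0.04451, +1.16792) m
tr R = 2.960239; θ = arccos((tr R − 1)/2) = 0.199735 rad = 11.444°
axis k = ((R−Rᵀ)₃₂, (R−Rᵀ)₁₃, (R−Rᵀ)₂₁) / (2 sinθ) = (+0.023911, +0.687227, -0.726049)
rvec = θ·k = (+0.004776, +0.137263, -0.145017)

rvec=(0.0048, 0.1373, -0.1450) tvec=(-0.2172, 0.0445, 1.1679)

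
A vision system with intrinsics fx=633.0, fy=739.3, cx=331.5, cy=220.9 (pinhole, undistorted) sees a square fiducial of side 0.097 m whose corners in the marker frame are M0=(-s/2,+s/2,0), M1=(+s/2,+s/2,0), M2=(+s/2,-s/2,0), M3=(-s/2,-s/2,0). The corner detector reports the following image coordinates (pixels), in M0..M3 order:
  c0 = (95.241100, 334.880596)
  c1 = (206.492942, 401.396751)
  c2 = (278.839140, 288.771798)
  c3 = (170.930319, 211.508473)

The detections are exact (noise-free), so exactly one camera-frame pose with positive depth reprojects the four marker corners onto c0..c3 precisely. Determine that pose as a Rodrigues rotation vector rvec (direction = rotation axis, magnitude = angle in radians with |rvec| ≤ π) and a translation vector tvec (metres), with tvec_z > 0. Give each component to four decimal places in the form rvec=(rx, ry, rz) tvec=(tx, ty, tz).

rvec=(0.2293, -0.3445, 0.6146) tvec=(-0.1067, 0.0581, 0.4759)

Intrinsics K: fx=633.0, fy=739.3, cx=331.5, cy=220.9
Marker side s = 0.097 m; corners in marker frame (Z=0):
  M0 = (-0.0485, +0.0485, 0)
  M1 = (+0.0485, +0.0485, 0)
  M2 = (+0.0485, -0.0485, 0)
  M3 = (-0.0485, -0.0485, 0)
Detected image corners:
  c0 = (95.241100, 334.880596) px
  c1 = (206.492942, 401.396751) px
  c2 = (278.839140, 288.771798) px
  c3 = (170.930319, 211.508473) px
Planar DLT: solve 8×8 A·h = b for H (H[2,2]=1):
  H  [+1280.36415 -719.84415 +189.59771]
  H  [+988.13046 +1284.35067 +311.18388]
  H  [+0.80096 +0.22651 +1.00000]
B = K⁻¹H; ‖b₁‖=2.101393, ‖b₂‖=2.101393; λ = 2/(‖b₁‖+‖b₂‖) = 0.475875, sign → tz>0 ⇒ λ=+0.475875
r₁ = λ·B[:,0] = (+0.76294,+0.52215,+0.38116); r₂ = λ·B[:,1] = (-0.59761,+0.79451,+0.10779)
r₃ = r₁×r₂ = (-0.24655,-0.31002,+0.91821); SVD([r₁ r₂ r₃]) → R = UVᵀ:
  R  [+0.76294 -0.59761 -0.24655]
  R  [+0.52215 +0.79451 -0.31002]
  R  [+0.38116 +0.10779 +0.91821]
t = (-0.10668, +0.05811, +0.47587) m
tr R = 2.475651; θ = arccos((tr R − 1)/2) = 0.740953 rad = 42.453°
axis k = ((R−Rᵀ)₃₂, (R−Rᵀ)₁₃, (R−Rᵀ)₂₁) / (2 sinθ) = (+0.309493, -0.464972, +0.829467)
rvec = θ·k = (+0.229320, -0.344522, +0.614596)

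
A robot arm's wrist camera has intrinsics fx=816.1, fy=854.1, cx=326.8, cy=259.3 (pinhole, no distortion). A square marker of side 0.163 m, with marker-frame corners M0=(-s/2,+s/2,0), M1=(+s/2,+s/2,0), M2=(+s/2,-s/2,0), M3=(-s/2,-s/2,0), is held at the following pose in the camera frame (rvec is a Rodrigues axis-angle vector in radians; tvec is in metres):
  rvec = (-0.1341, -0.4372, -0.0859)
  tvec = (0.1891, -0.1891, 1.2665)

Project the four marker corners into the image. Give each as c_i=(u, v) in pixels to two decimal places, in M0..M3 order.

c0=(410.00, 186.50) c1=(498.42, 184.60) c2=(484.72, 80.71) c3=(396.82, 76.75)

Intrinsics K: fx=816.1, fy=854.1, cx=326.8, cy=259.3
Marker side s = 0.163 m; corners in marker frame (Z=0):
  M0 = (-0.0815, +0.0815, 0)
  M1 = (+0.0815, +0.0815, 0)
  M2 = (+0.0815, -0.0815, 0)
  M3 = (-0.0815, -0.0815, 0)
rvec = (-0.1341, -0.4372, -0.0859), |rvec| = θ = 0.46530 rad = 26.660°
Rodrigues: sinθ=0.44869, 1−cosθ=0.10631; R = I + sinθ·[k]× + (1−cosθ)·[k]×²:
    [+0.90252 +0.11162 -0.41594]
    [-0.05404 +0.98755 +0.14775]
    [+0.42725 -0.11087 +0.89731]
t = (0.1891, -0.1891, 1.2665) m
M0: Pc = R·M0+t = (+0.12464, -0.10421, +1.22264); u = 816.1·(+0.12464)/1.22264 + 326.8 = 409.9972, v = 854.1·(-0.10421)/1.22264 + 259.3 = 186.5019
M1: Pc = R·M1+t = (+0.27175, -0.11302, +1.29228); u = 816.1·(+0.27175)/1.29228 + 326.8 = 498.4163, v = 854.1·(-0.11302)/1.29228 + 259.3 = 184.6028
M2: Pc = R·M2+t = (+0.25356, -0.27399, +1.31036); u = 816.1·(+0.25356)/1.31036 + 326.8 = 484.7177, v = 854.1·(-0.27399)/1.31036 + 259.3 = 80.7116
M3: Pc = R·M3+t = (+0.10645, -0.26518, +1.24072); u = 816.1·(+0.10645)/1.24072 + 326.8 = 396.8176, v = 854.1·(-0.26518)/1.24072 + 259.3 = 76.7516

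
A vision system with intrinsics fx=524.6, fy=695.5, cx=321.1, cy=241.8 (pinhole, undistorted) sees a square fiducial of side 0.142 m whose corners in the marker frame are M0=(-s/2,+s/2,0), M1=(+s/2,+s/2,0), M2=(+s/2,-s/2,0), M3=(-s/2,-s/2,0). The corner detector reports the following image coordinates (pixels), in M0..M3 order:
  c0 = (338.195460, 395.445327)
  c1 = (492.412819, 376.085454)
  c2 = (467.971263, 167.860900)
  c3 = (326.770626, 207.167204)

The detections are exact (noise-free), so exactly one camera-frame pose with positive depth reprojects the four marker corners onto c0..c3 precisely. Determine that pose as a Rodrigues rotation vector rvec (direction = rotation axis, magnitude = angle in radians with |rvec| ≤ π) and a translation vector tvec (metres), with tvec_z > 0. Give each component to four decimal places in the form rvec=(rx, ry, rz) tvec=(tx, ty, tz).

rvec=(-0.2408, 0.4171, -0.1281) tvec=(0.0754, 0.0295, 0.4896)

Intrinsics K: fx=524.6, fy=695.5, cx=321.1, cy=241.8
Marker side s = 0.142 m; corners in marker frame (Z=0):
  M0 = (-0.0710, +0.0710, 0)
  M1 = (+0.0710, +0.0710, 0)
  M2 = (+0.0710, -0.0710, 0)
  M3 = (-0.0710, -0.0710, 0)
Detected image corners:
  c0 = (338.195460, 395.445327) px
  c1 = (492.412819, 376.085454) px
  c2 = (467.971263, 167.860900) px
  c3 = (326.770626, 207.167204) px
Planar DLT: solve 8×8 A·h = b for H (H[2,2]=1):
  H  [+719.01943 -89.65112 +401.88048]
  H  [-434.55524 +1241.69056 +283.76257]
  H  [-0.78623 -0.52514 +1.00000]
B = K⁻¹H; ‖b₁‖=2.042309, ‖b₂‖=2.042309; λ = 2/(‖b₁‖+‖b₂‖) = 0.489642, sign → tz>0 ⇒ λ=+0.489642
r₁ = λ·B[:,0] = (+0.90674,-0.17209,-0.38497); r₂ = λ·B[:,1] = (+0.07371,+0.96356,-0.25713)
r₃ = r₁×r₂ = (+0.41519,+0.20477,+0.88639); SVD([r₁ r₂ r₃]) → R = UVᵀ:
  R  [+0.90674 +0.07371 +0.41519]
  R  [-0.17209 +0.96356 +0.20477]
  R  [-0.38497 -0.25713 +0.88639]
t = (+0.07540, +0.02954, +0.48964) m
tr R = 2.756690; θ = arccos((tr R − 1)/2) = 0.498407 rad = 28.557°
axis k = ((R−Rᵀ)₃₂, (R−Rᵀ)₁₃, (R−Rᵀ)₂₁) / (2 sinθ) = (-0.483135, +0.836948, -0.257098)
rvec = θ·k = (-0.240798, +0.417141, -0.128140)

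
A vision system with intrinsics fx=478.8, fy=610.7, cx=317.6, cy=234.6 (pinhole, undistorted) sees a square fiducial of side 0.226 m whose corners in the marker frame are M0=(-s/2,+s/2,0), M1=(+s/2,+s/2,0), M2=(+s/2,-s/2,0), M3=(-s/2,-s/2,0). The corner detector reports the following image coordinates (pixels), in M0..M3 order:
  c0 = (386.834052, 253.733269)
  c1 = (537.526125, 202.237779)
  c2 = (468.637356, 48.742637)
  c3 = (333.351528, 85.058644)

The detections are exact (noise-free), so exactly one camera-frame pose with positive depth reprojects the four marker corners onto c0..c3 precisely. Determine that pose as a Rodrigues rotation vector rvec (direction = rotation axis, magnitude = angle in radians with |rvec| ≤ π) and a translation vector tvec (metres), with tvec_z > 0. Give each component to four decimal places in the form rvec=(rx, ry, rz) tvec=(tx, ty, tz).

Intrinsics K: fx=478.8, fy=610.7, cx=317.6, cy=234.6
Marker side s = 0.226 m; corners in marker frame (Z=0):
  M0 = (-0.1130, +0.1130, 0)
  M1 = (+0.1130, +0.1130, 0)
  M2 = (+0.1130, -0.1130, 0)
  M3 = (-0.1130, -0.1130, 0)
Detected image corners:
  c0 = (386.834052, 253.733269) px
  c1 = (537.526125, 202.237779) px
  c2 = (468.637356, 48.742637) px
  c3 = (333.351528, 85.058644) px
Planar DLT: solve 8×8 A·h = b for H (H[2,2]=1):
  H  [+741.36894 +18.49669 +431.63552]
  H  [-154.14818 +625.27990 +141.46543]
  H  [+0.25704 -0.58673 +1.00000]
B = K⁻¹H; ‖b₁‖=1.444977, ‖b₂‖=1.444977; λ = 2/(‖b₁‖+‖b₂‖) = 0.692053, sign → tz>0 ⇒ λ=+0.692053
r₁ = λ·B[:,0] = (+0.95357,-0.24302,+0.17788); r₂ = λ·B[:,1] = (+0.29608,+0.86456,-0.40605)
r₃ = r₁×r₂ = (-0.05511,+0.43987,+0.89637); SVD([r₁ r₂ r₃]) → R = UVᵀ:
  R  [+0.95357 +0.29608 -0.05511]
  R  [-0.24302 +0.86456 +0.43987]
  R  [+0.17788 -0.40605 +0.89637]
t = (+0.16483, -0.10554, +0.69205) m
tr R = 2.714502; θ = arccos((tr R − 1)/2) = 0.540890 rad = 30.991°
axis k = ((R−Rᵀ)₃₂, (R−Rᵀ)₁₃, (R−Rᵀ)₂₁) / (2 sinθ) = (-0.821438, -0.226256, -0.523496)
rvec = θ·k = (-0.444307, -0.122380, -0.283153)

rvec=(-0.4443, -0.1224, -0.2832) tvec=(0.1648, -0.1055, 0.6921)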